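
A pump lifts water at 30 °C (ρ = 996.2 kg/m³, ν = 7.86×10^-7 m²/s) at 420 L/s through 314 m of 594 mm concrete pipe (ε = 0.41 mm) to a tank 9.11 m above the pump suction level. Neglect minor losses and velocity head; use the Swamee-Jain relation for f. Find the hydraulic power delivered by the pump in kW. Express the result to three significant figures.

V = 4Q/(πD²) = 1.516 m/s; Re = 1.15×10^6; ε/D = 6.90×10^-4; f = 0.01842
h_f = f(L/D)V²/2g = 1.140 m
Total head H = z + h_f = 9.11 + 1.140 = 10.25 m
P_hyd = ρgQH = 996.2·9.81·0.420·10.25 = 42.07 kW

P_hyd ≈ 42.1 kW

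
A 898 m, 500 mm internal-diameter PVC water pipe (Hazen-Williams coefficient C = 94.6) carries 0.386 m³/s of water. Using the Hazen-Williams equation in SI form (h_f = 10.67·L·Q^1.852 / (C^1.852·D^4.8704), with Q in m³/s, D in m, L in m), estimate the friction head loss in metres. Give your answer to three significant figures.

h_f ≈ 10.5 m

h_f = 10.67·898·0.386^1.852 / (94.6^1.852·0.500^4.8704) = 10.53 m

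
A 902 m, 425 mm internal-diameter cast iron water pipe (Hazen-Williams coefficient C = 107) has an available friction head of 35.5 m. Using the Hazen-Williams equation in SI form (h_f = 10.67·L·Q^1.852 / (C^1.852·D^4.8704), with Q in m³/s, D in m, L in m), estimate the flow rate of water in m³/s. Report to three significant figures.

Rearranging: Q = [h_f·C^1.852·D^4.8704 / (10.67·L)]^(1/1.852)
Q = [35.5·107^1.852·0.425^4.8704 / (10.67·902)]^0.540 = 0.5474 m³/s

Q ≈ 0.547 m³/s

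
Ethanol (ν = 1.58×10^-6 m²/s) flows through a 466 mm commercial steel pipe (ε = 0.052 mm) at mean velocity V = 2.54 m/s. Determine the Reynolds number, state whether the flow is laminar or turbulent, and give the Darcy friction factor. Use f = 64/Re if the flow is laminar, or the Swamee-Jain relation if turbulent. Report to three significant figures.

Re ≈ 7.49×10^5; turbulent; f ≈ 0.0140

Re = VD/ν = 2.540·0.466/1.58×10^-6 = 7.49×10^5
Re > 4000 → turbulent; ε/D = 1.12×10^-4
Swamee-Jain: f = 0.01402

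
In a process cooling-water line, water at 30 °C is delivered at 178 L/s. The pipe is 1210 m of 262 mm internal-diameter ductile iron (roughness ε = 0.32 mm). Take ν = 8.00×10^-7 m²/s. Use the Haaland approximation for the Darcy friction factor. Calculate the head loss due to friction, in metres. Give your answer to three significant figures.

V = 4Q/(πD²) = 4·0.178/(π·0.262²) = 3.302 m/s
Re = VD/ν = 3.302·0.262/8.00×10^-7 = 1.08×10^6 → turbulent
ε/D = 0.32/262 = 0.00122
Haaland: f = 0.02088
h_f = f(L/D)V²/(2g) = 0.02088·(1210/0.262)·3.302²/(2·9.81) = 53.58 m

h_f ≈ 53.6 m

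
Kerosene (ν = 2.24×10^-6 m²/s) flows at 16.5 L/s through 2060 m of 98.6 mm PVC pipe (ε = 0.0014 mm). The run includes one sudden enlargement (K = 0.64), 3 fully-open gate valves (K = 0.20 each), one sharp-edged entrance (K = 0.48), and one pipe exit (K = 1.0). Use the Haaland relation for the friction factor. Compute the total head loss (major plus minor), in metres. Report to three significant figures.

H_L ≈ 90.5 m

V = 4Q/(πD²) = 2.161 m/s; V²/2g = 0.2380 m
Re = 9.51×10^4, ε/D = 1.42×10^-5 → f = 0.01806 (Haaland)
Major: h_f = f(L/D)·V²/2g = 0.01806·20892·0.2380 = 89.82 m
Minor: ΣK = 2.72; h_m = ΣK·V²/2g = 0.6474 m
Total H_L = 89.82 + 0.6474 = 90.47 m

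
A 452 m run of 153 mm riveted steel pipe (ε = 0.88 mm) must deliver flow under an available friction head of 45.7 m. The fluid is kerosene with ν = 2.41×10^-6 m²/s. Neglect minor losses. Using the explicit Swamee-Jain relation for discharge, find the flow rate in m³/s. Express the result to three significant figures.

Swamee-Jain (Type II): Q = -0.965·√(gD⁵h_f/L)·ln[ε/(3.7D) + √(3.17ν²L/(gD³h_f))]
√(gD⁵h_f/L) = √(9.81·0.153⁵·45.7/452) = 0.009119
ε/(3.7D) = 0.00155; √(3.17ν²L/(gD³h_f)) = 7.20×10^-5
Q = -0.965·0.009119·ln(0.001626) = 0.05651 m³/s
Check: V = 3.07 m/s, Re = 1.95×10^5, f = 0.03231, h_f = 46.0 m ≈ 45.7 m ✓

Q ≈ 0.0565 m³/s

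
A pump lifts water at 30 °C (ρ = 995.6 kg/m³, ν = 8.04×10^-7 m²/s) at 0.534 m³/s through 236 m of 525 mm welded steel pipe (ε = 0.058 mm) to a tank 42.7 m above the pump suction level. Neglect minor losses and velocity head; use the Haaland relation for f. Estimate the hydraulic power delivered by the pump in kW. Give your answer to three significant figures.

P_hyd ≈ 232 kW

V = 4Q/(πD²) = 2.467 m/s; Re = 1.61×10^6; ε/D = 1.10×10^-4; f = 0.01306
h_f = f(L/D)V²/2g = 1.821 m
Total head H = z + h_f = 42.7 + 1.821 = 44.52 m
P_hyd = ρgQH = 995.6·9.81·0.534·44.52 = 232.2 kW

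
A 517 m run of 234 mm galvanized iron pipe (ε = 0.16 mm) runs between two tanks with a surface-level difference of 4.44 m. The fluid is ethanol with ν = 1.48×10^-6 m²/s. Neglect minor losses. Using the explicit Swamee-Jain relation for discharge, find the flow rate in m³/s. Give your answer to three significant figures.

Swamee-Jain (Type II): Q = -0.965·√(gD⁵h_f/L)·ln[ε/(3.7D) + √(3.17ν²L/(gD³h_f))]
√(gD⁵h_f/L) = √(9.81·0.234⁵·4.44/517) = 0.007688
ε/(3.7D) = 1.85×10^-4; √(3.17ν²L/(gD³h_f)) = 8.02×10^-5
Q = -0.965·0.007688·ln(2.650×10^-4) = 0.06110 m³/s
Check: V = 1.42 m/s, Re = 2.25×10^5, f = 0.01967, h_f = 4.47 m ≈ 4.44 m ✓

Q ≈ 0.0611 m³/s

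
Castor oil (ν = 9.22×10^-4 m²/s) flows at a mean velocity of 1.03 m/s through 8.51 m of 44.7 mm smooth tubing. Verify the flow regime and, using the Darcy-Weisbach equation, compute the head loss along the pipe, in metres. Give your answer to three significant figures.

Re = VD/ν = 1.03·0.04470/9.22×10^-4 = 49.9 → laminar (Re < 2300)
f = 64/Re = 1.282
h_f = f(L/D)V²/(2g) = 1.282·(8.51/0.04470)·1.03²/(2·9.81) = 13.19 m

h_f ≈ 13.2 m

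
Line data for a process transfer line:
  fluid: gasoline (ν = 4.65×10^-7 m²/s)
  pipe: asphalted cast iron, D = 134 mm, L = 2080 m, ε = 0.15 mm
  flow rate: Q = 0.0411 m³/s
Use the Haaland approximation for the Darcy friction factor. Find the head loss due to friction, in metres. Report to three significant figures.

V = 4Q/(πD²) = 4·0.0411/(π·0.134²) = 2.914 m/s
Re = VD/ν = 2.914·0.134/4.65×10^-7 = 8.40×10^5 → turbulent
ε/D = 0.15/134 = 0.00112
Haaland: f = 0.02052
h_f = f(L/D)V²/(2g) = 0.02052·(2080/0.134)·2.914²/(2·9.81) = 137.9 m

h_f ≈ 138 m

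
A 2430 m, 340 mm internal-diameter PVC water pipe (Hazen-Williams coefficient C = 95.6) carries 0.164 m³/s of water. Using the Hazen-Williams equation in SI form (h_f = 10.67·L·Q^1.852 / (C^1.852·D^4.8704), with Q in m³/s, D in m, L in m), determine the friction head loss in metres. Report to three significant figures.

h_f ≈ 37.5 m

h_f = 10.67·2430·0.164^1.852 / (95.6^1.852·0.340^4.8704) = 37.47 m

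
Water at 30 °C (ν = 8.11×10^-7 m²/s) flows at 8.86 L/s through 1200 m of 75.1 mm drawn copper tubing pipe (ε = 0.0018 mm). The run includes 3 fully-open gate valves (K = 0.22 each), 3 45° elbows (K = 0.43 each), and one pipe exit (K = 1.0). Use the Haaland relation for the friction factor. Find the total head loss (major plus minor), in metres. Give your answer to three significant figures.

H_L ≈ 52.3 m

V = 4Q/(πD²) = 2.000 m/s; V²/2g = 0.2039 m
Re = 1.85×10^5, ε/D = 2.40×10^-5 → f = 0.01588 (Haaland)
Major: h_f = f(L/D)·V²/2g = 0.01588·15979·0.2039 = 51.73 m
Minor: ΣK = 2.95; h_m = ΣK·V²/2g = 0.6015 m
Total H_L = 51.73 + 0.6015 = 52.33 m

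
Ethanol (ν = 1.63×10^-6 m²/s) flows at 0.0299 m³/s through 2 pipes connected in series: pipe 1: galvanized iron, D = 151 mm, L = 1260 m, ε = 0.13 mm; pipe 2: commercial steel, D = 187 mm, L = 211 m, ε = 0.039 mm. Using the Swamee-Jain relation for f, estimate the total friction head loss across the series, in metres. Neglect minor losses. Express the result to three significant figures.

Pipe 1: V = 1.670 m/s, Re = 1.55×10^5, ε/D = 8.61×10^-4, f = 0.02101, h_1 = f(L/D)V²/2g = 24.91 m
Pipe 2: V = 1.089 m/s, Re = 1.25×10^5, ε/D = 2.09×10^-4, f = 0.01838, h_2 = f(L/D)V²/2g = 1.253 m
Series → Q common, losses add: H = Σh = 26.16 m

H ≈ 26.2 m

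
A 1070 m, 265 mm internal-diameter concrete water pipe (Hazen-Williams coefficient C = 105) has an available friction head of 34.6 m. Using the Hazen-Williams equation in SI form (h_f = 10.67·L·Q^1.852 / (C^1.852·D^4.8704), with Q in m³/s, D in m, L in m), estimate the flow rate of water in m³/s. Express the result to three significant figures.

Rearranging: Q = [h_f·C^1.852·D^4.8704 / (10.67·L)]^(1/1.852)
Q = [34.6·105^1.852·0.265^4.8704 / (10.67·1070)]^0.540 = 0.1395 m³/s

Q ≈ 0.139 m³/s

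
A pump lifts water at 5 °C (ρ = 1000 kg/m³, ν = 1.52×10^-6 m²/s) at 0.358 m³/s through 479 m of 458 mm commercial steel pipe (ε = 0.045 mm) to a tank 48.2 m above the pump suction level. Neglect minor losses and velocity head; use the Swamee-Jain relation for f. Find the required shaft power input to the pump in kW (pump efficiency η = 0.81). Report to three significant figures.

V = 4Q/(πD²) = 2.173 m/s; Re = 6.55×10^5; ε/D = 9.83×10^-5; f = 0.01403
h_f = f(L/D)V²/2g = 3.531 m
Total head H = z + h_f = 48.2 + 3.531 = 51.73 m
P_hyd = ρgQH = 1000·9.81·0.358·51.73 = 181.7 kW
P_shaft = P_hyd/η = 181.7/0.81 = 224.3 kW

P_shaft ≈ 224 kW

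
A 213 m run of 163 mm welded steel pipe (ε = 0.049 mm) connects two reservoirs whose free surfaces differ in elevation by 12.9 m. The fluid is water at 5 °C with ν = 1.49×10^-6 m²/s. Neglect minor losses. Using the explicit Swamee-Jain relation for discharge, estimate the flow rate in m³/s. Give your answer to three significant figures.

Swamee-Jain (Type II): Q = -0.965·√(gD⁵h_f/L)·ln[ε/(3.7D) + √(3.17ν²L/(gD³h_f))]
√(gD⁵h_f/L) = √(9.81·0.163⁵·12.9/213) = 0.008268
ε/(3.7D) = 8.12×10^-5; √(3.17ν²L/(gD³h_f)) = 5.23×10^-5
Q = -0.965·0.008268·ln(1.335×10^-4) = 0.07118 m³/s
Check: V = 3.41 m/s, Re = 3.73×10^5, f = 0.01674, h_f = 13.0 m ≈ 12.9 m ✓

Q ≈ 0.0712 m³/s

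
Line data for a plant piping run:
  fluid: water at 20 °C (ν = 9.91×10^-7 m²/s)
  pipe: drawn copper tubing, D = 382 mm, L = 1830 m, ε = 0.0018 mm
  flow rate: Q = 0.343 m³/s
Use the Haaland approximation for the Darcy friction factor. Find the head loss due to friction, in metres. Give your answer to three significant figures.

h_f ≈ 24.9 m

V = 4Q/(πD²) = 4·0.343/(π·0.382²) = 2.993 m/s
Re = VD/ν = 2.993·0.382/9.91×10^-7 = 1.15×10^6 → turbulent
ε/D = 0.0018/382 = 4.71×10^-6
Haaland: f = 0.01140
h_f = f(L/D)V²/(2g) = 0.01140·(1830/0.382)·2.993²/(2·9.81) = 24.93 m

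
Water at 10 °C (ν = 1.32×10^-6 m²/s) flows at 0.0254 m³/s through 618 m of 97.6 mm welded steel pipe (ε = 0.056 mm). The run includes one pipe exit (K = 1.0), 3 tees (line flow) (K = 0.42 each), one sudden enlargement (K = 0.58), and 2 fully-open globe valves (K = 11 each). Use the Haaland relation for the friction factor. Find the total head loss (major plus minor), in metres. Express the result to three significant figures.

H_L ≈ 84.2 m

V = 4Q/(πD²) = 3.395 m/s; V²/2g = 0.5875 m
Re = 2.51×10^5, ε/D = 5.74×10^-4 → f = 0.01870 (Haaland)
Major: h_f = f(L/D)·V²/2g = 0.01870·6332·0.5875 = 69.56 m
Minor: ΣK = 24.8; h_m = ΣK·V²/2g = 14.59 m
Total H_L = 69.56 + 14.59 = 84.16 m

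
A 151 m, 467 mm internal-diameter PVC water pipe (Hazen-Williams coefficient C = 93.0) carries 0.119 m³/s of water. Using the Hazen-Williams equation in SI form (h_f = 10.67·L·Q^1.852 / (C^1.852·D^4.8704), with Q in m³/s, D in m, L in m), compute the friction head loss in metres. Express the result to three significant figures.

h_f ≈ 0.288 m

h_f = 10.67·151·0.119^1.852 / (93.0^1.852·0.467^4.8704) = 0.2884 m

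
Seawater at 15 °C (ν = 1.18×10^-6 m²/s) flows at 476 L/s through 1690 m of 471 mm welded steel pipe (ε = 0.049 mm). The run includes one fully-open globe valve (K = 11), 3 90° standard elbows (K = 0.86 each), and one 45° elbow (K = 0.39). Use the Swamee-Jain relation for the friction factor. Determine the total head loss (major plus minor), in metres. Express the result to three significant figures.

V = 4Q/(πD²) = 2.732 m/s; V²/2g = 0.3804 m
Re = 1.09×10^6, ε/D = 1.04×10^-4 → f = 0.01347 (Swamee-Jain)
Major: h_f = f(L/D)·V²/2g = 0.01347·3588·0.3804 = 18.39 m
Minor: ΣK = 14.0; h_m = ΣK·V²/2g = 5.314 m
Total H_L = 18.39 + 5.314 = 23.70 m

H_L ≈ 23.7 m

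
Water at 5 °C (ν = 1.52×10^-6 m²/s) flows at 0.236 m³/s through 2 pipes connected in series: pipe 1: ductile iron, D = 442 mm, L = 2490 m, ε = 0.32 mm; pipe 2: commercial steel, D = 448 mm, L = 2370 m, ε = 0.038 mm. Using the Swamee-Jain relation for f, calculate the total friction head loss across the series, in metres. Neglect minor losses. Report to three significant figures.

H ≈ 21.8 m

Pipe 1: V = 1.538 m/s, Re = 4.47×10^5, ε/D = 7.24×10^-4, f = 0.01913, h_1 = f(L/D)V²/2g = 13.00 m
Pipe 2: V = 1.497 m/s, Re = 4.41×10^5, ε/D = 8.48×10^-5, f = 0.01451, h_2 = f(L/D)V²/2g = 8.769 m
Series → Q common, losses add: H = Σh = 21.77 m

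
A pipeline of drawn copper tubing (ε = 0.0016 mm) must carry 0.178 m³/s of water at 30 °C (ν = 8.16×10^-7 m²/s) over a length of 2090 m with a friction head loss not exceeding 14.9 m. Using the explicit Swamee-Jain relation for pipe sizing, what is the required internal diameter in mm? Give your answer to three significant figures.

D ≈ 343 mm

Swamee-Jain (Type III): D = 0.66·[ε^1.25·(LQ²/(gh_f))^4.75 + ν·Q^9.4·(L/(gh_f))^5.2]^0.04
LQ²/(gh_f) = 0.4530; L/(gh_f) = 14.30
Term 1 = ε^1.25·(…)^4.75 = 1.32×10^-9; Term 2 = ν·Q^9.4·(…)^5.2 = 7.47×10^-8
D = 0.66·(1.32×10^-9 + 7.47×10^-8)^0.04 = 0.3426 m = 343 mm
Check: V = 1.93 m/s, Re = 8.11×10^5, f = 0.01213, h_f = 14.1 m ≈ 14.9 m ✓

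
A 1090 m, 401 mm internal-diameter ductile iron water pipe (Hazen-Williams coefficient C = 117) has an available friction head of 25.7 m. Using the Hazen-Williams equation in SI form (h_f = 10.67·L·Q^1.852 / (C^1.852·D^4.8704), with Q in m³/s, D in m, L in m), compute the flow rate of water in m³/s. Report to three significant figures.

Q ≈ 0.390 m³/s

Rearranging: Q = [h_f·C^1.852·D^4.8704 / (10.67·L)]^(1/1.852)
Q = [25.7·117^1.852·0.401^4.8704 / (10.67·1090)]^0.540 = 0.3896 m³/s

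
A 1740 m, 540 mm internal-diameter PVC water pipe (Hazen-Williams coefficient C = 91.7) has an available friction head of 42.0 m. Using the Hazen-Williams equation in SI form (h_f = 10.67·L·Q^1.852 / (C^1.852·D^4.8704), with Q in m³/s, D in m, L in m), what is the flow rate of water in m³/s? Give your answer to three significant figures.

Q ≈ 0.676 m³/s

Rearranging: Q = [h_f·C^1.852·D^4.8704 / (10.67·L)]^(1/1.852)
Q = [42.0·91.7^1.852·0.540^4.8704 / (10.67·1740)]^0.540 = 0.6764 m³/s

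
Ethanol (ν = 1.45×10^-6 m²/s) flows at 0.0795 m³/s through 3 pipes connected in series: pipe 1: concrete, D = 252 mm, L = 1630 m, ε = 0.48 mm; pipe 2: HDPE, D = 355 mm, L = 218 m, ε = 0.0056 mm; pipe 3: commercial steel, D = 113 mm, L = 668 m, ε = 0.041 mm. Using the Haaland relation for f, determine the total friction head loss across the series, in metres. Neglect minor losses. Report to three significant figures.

Pipe 1: V = 1.594 m/s, Re = 2.77×10^5, ε/D = 0.00190, f = 0.02376, h_1 = f(L/D)V²/2g = 19.90 m
Pipe 2: V = 0.8032 m/s, Re = 1.97×10^5, ε/D = 1.58×10^-5, f = 0.01565, h_2 = f(L/D)V²/2g = 0.3159 m
Pipe 3: V = 7.927 m/s, Re = 6.18×10^5, ε/D = 3.63×10^-4, f = 0.01646, h_3 = f(L/D)V²/2g = 311.6 m
Series → Q common, losses add: H = Σh = 331.8 m

H ≈ 332 m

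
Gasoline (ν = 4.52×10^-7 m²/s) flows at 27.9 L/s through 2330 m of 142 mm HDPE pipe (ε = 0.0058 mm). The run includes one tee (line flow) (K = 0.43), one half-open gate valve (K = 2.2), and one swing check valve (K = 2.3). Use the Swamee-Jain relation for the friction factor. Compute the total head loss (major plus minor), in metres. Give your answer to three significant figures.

H_L ≈ 35.9 m

V = 4Q/(πD²) = 1.762 m/s; V²/2g = 0.1582 m
Re = 5.53×10^5, ε/D = 4.08×10^-5 → f = 0.01351 (Swamee-Jain)
Major: h_f = f(L/D)·V²/2g = 0.01351·16408·0.1582 = 35.07 m
Minor: ΣK = 4.93; h_m = ΣK·V²/2g = 0.7799 m
Total H_L = 35.07 + 0.7799 = 35.85 m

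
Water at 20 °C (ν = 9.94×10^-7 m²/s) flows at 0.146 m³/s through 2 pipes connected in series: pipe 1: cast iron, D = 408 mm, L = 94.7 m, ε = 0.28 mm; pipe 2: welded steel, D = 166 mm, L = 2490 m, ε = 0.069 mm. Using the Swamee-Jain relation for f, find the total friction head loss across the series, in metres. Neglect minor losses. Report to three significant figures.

H ≈ 579 m

Pipe 1: V = 1.117 m/s, Re = 4.58×10^5, ε/D = 6.86×10^-4, f = 0.01892, h_1 = f(L/D)V²/2g = 0.2791 m
Pipe 2: V = 6.746 m/s, Re = 1.13×10^6, ε/D = 4.16×10^-4, f = 0.01664, h_2 = f(L/D)V²/2g = 578.8 m
Series → Q common, losses add: H = Σh = 579.1 m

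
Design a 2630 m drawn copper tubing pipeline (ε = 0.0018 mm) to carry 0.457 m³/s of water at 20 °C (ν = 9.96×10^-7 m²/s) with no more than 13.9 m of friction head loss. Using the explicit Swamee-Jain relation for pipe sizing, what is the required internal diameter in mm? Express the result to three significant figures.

D ≈ 524 mm

Swamee-Jain (Type III): D = 0.66·[ε^1.25·(LQ²/(gh_f))^4.75 + ν·Q^9.4·(L/(gh_f))^5.2]^0.04
LQ²/(gh_f) = 4.028; L/(gh_f) = 19.29
Term 1 = ε^1.25·(…)^4.75 = 4.94×10^-5; Term 2 = ν·Q^9.4·(…)^5.2 = 0.00305
D = 0.66·(4.94×10^-5 + 0.00305)^0.04 = 0.5239 m = 524 mm
Check: V = 2.12 m/s, Re = 1.12×10^6, f = 0.01149, h_f = 13.2 m ≈ 13.9 m ✓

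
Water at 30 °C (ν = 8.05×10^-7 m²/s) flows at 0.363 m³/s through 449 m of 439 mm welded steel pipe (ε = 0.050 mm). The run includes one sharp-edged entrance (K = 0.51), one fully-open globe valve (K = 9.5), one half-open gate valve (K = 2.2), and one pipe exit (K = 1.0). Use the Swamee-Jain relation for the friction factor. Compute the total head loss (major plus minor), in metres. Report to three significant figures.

H_L ≈ 7.90 m

V = 4Q/(πD²) = 2.398 m/s; V²/2g = 0.2931 m
Re = 1.31×10^6, ε/D = 1.14×10^-4 → f = 0.01344 (Swamee-Jain)
Major: h_f = f(L/D)·V²/2g = 0.01344·1023·0.2931 = 4.031 m
Minor: ΣK = 13.2; h_m = ΣK·V²/2g = 3.872 m
Total H_L = 4.031 + 3.872 = 7.903 m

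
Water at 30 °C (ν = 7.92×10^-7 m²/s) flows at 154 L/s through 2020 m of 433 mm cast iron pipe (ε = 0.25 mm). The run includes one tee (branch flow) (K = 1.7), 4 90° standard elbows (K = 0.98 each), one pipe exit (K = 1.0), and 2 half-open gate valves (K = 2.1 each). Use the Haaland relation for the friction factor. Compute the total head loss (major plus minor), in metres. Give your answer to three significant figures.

V = 4Q/(πD²) = 1.046 m/s; V²/2g = 0.05575 m
Re = 5.72×10^5, ε/D = 5.77×10^-4 → f = 0.01796 (Haaland)
Major: h_f = f(L/D)·V²/2g = 0.01796·4665·0.05575 = 4.671 m
Minor: ΣK = 10.8; h_m = ΣK·V²/2g = 0.6032 m
Total H_L = 4.671 + 0.6032 = 5.274 m

H_L ≈ 5.27 m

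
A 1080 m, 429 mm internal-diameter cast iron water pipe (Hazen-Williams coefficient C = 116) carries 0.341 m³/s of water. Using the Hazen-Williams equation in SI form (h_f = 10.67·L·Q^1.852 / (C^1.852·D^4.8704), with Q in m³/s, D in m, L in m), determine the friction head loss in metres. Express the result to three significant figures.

h_f ≈ 14.6 m

h_f = 10.67·1080·0.341^1.852 / (116^1.852·0.429^4.8704) = 14.55 m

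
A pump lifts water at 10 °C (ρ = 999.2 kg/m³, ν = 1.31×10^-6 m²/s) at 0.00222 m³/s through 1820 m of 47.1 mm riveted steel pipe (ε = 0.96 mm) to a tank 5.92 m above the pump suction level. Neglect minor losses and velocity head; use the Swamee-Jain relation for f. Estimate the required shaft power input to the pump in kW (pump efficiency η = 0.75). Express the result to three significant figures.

V = 4Q/(πD²) = 1.274 m/s; Re = 4.58×10^4; ε/D = 0.0204; f = 0.05023
h_f = f(L/D)V²/2g = 160.6 m
Total head H = z + h_f = 5.92 + 160.6 = 166.5 m
P_hyd = ρgQH = 999.2·9.81·0.00222·166.5 = 3.624 kW
P_shaft = P_hyd/η = 3.624/0.75 = 4.831 kW

P_shaft ≈ 4.83 kW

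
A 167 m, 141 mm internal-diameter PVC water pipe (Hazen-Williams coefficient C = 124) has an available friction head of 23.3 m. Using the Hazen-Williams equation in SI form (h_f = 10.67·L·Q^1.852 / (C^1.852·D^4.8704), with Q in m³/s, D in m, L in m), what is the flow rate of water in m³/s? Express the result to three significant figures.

Rearranging: Q = [h_f·C^1.852·D^4.8704 / (10.67·L)]^(1/1.852)
Q = [23.3·124^1.852·0.141^4.8704 / (10.67·167)]^0.540 = 0.06903 m³/s

Q ≈ 0.0690 m³/s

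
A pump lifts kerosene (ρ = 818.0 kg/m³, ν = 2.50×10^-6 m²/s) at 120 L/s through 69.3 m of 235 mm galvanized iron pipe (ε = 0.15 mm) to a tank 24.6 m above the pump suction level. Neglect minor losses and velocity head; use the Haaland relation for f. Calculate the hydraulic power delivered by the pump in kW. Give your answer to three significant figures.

V = 4Q/(πD²) = 2.767 m/s; Re = 2.60×10^5; ε/D = 6.38×10^-4; f = 0.01899
h_f = f(L/D)V²/2g = 2.185 m
Total head H = z + h_f = 24.6 + 2.185 = 26.78 m
P_hyd = ρgQH = 818.0·9.81·0.120·26.78 = 25.79 kW

P_hyd ≈ 25.8 kW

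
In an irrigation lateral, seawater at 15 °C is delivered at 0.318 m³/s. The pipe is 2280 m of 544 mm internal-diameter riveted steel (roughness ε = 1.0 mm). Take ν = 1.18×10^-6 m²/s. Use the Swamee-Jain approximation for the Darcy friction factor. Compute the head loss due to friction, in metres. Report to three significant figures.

h_f ≈ 9.32 m

V = 4Q/(πD²) = 4·0.318/(π·0.544²) = 1.368 m/s
Re = VD/ν = 1.368·0.544/1.18×10^-6 = 6.31×10^5 → turbulent
ε/D = 1.0/544 = 0.00184
Swamee-Jain: f = 0.02331
h_f = f(L/D)V²/(2g) = 0.02331·(2280/0.544)·1.368²/(2·9.81) = 9.323 m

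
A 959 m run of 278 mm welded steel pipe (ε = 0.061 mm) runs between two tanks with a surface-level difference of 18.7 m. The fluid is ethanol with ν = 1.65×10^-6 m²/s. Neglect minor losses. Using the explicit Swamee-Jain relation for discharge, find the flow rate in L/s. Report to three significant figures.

Swamee-Jain (Type II): Q = -0.965·√(gD⁵h_f/L)·ln[ε/(3.7D) + √(3.17ν²L/(gD³h_f))]
√(gD⁵h_f/L) = √(9.81·0.278⁵·18.7/959) = 0.01782
ε/(3.7D) = 5.93×10^-5; √(3.17ν²L/(gD³h_f)) = 4.58×10^-5
Q = -0.965·0.01782·ln(1.051×10^-4) = 0.1575 m³/s
Check: V = 2.60 m/s, Re = 4.37×10^5, f = 0.01587, h_f = 18.8 m ≈ 18.7 m ✓

Q ≈ 158 L/s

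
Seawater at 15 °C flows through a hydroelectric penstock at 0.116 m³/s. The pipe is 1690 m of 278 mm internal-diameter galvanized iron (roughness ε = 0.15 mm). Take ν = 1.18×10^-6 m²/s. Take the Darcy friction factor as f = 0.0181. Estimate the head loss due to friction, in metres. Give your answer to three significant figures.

V = 4Q/(πD²) = 4·0.116/(π·0.278²) = 1.911 m/s
h_f = f(L/D)V²/(2g) = 0.01810·(1690/0.278)·1.911²/(2·9.81) = 20.48 m

h_f ≈ 20.5 m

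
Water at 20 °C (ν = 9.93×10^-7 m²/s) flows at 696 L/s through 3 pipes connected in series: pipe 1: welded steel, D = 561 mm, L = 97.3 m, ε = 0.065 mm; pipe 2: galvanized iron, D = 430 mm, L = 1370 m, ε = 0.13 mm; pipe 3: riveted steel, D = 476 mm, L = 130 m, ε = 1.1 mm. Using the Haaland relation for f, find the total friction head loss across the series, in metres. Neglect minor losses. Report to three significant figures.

Pipe 1: V = 2.816 m/s, Re = 1.59×10^6, ε/D = 1.16×10^-4, f = 0.01316, h_1 = f(L/D)V²/2g = 0.9222 m
Pipe 2: V = 4.793 m/s, Re = 2.08×10^6, ε/D = 3.02×10^-4, f = 0.01531, h_2 = f(L/D)V²/2g = 57.10 m
Pipe 3: V = 3.911 m/s, Re = 1.87×10^6, ε/D = 0.00231, f = 0.02447, h_3 = f(L/D)V²/2g = 5.211 m
Series → Q common, losses add: H = Σh = 63.23 m

H ≈ 63.2 m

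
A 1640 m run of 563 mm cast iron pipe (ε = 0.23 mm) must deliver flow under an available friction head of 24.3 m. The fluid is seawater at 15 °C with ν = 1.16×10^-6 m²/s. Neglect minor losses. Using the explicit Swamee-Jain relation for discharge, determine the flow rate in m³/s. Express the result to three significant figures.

Swamee-Jain (Type II): Q = -0.965·√(gD⁵h_f/L)·ln[ε/(3.7D) + √(3.17ν²L/(gD³h_f))]
√(gD⁵h_f/L) = √(9.81·0.563⁵·24.3/1640) = 0.09067
ε/(3.7D) = 1.10×10^-4; √(3.17ν²L/(gD³h_f)) = 1.28×10^-5
Q = -0.965·0.09067·ln(1.232×10^-4) = 0.7876 m³/s
Check: V = 3.16 m/s, Re = 1.54×10^6, f = 0.01644, h_f = 24.4 m ≈ 24.3 m ✓

Q ≈ 0.788 m³/s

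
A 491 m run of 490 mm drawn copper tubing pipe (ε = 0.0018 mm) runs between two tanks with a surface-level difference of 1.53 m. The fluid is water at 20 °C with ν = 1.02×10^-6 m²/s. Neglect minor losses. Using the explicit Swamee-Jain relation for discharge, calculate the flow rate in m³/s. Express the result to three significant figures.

Swamee-Jain (Type II): Q = -0.965·√(gD⁵h_f/L)·ln[ε/(3.7D) + √(3.17ν²L/(gD³h_f))]
√(gD⁵h_f/L) = √(9.81·0.490⁵·1.53/491) = 0.02939
ε/(3.7D) = 9.93×10^-7; √(3.17ν²L/(gD³h_f)) = 3.03×10^-5
Q = -0.965·0.02939·ln(3.128×10^-5) = 0.2941 m³/s
Check: V = 1.56 m/s, Re = 7.49×10^5, f = 0.01227, h_f = 1.52 m ≈ 1.53 m ✓

Q ≈ 0.294 m³/s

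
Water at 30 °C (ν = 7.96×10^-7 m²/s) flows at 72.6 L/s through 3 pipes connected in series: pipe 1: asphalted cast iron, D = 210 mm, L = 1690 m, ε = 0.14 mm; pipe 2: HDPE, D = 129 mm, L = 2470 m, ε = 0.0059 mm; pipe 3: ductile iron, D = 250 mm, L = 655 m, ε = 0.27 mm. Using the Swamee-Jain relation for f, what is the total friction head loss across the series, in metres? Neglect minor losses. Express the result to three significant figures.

Pipe 1: V = 2.096 m/s, Re = 5.53×10^5, ε/D = 6.67×10^-4, f = 0.01867, h_1 = f(L/D)V²/2g = 33.65 m
Pipe 2: V = 5.555 m/s, Re = 9.00×10^5, ε/D = 4.57×10^-5, f = 0.01276, h_2 = f(L/D)V²/2g = 384.3 m
Pipe 3: V = 1.479 m/s, Re = 4.65×10^5, ε/D = 0.00108, f = 0.02074, h_3 = f(L/D)V²/2g = 6.059 m
Series → Q common, losses add: H = Σh = 424.0 m

H ≈ 424 m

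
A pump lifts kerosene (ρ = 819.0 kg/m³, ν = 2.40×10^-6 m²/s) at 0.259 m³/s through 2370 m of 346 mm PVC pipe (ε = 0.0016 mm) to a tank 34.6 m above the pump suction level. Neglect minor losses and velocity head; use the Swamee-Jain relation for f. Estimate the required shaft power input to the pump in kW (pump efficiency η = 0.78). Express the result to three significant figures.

P_shaft ≈ 189 kW

V = 4Q/(πD²) = 2.755 m/s; Re = 3.97×10^5; ε/D = 4.62×10^-6; f = 0.01371
h_f = f(L/D)V²/2g = 36.32 m
Total head H = z + h_f = 34.6 + 36.32 = 70.92 m
P_hyd = ρgQH = 819.0·9.81·0.259·70.92 = 147.6 kW
P_shaft = P_hyd/η = 147.6/0.78 = 189.2 kW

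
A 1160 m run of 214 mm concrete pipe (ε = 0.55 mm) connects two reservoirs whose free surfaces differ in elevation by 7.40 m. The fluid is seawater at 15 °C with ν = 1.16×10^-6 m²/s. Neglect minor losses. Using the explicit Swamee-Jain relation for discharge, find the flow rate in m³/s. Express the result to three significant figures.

Swamee-Jain (Type II): Q = -0.965·√(gD⁵h_f/L)·ln[ε/(3.7D) + √(3.17ν²L/(gD³h_f))]
√(gD⁵h_f/L) = √(9.81·0.214⁵·7.40/1160) = 0.005300
ε/(3.7D) = 6.95×10^-4; √(3.17ν²L/(gD³h_f)) = 8.34×10^-5
Q = -0.965·0.005300·ln(7.780×10^-4) = 0.03661 m³/s
Check: V = 1.02 m/s, Re = 1.88×10^5, f = 0.02604, h_f = 7.46 m ≈ 7.40 m ✓

Q ≈ 0.0366 m³/s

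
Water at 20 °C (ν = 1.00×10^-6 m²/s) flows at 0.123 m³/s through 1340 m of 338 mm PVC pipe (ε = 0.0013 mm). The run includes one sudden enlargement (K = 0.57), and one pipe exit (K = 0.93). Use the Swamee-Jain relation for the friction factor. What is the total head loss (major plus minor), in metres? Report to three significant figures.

V = 4Q/(πD²) = 1.371 m/s; V²/2g = 0.09578 m
Re = 4.63×10^5, ε/D = 3.85×10^-6 → f = 0.01333 (Swamee-Jain)
Major: h_f = f(L/D)·V²/2g = 0.01333·3964·0.09578 = 5.062 m
Minor: ΣK = 1.50; h_m = ΣK·V²/2g = 0.1437 m
Total H_L = 5.062 + 0.1437 = 5.205 m

H_L ≈ 5.21 m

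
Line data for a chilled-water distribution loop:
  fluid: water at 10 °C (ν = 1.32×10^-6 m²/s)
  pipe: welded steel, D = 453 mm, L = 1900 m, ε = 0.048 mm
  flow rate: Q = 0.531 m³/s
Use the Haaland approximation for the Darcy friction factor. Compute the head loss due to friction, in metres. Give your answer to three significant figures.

h_f ≈ 30.8 m

V = 4Q/(πD²) = 4·0.531/(π·0.453²) = 3.295 m/s
Re = VD/ν = 3.295·0.453/1.32×10^-6 = 1.13×10^6 → turbulent
ε/D = 0.048/453 = 1.06×10^-4
Haaland: f = 0.01329
h_f = f(L/D)V²/(2g) = 0.01329·(1900/0.453)·3.295²/(2·9.81) = 30.84 m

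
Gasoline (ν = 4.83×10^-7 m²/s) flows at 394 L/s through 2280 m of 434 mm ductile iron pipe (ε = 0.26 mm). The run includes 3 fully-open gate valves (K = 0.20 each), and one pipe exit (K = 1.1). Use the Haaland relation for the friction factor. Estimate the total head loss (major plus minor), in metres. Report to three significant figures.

V = 4Q/(πD²) = 2.663 m/s; V²/2g = 0.3615 m
Re = 2.39×10^6, ε/D = 5.99×10^-4 → f = 0.01760 (Haaland)
Major: h_f = f(L/D)·V²/2g = 0.01760·5253·0.3615 = 33.42 m
Minor: ΣK = 1.70; h_m = ΣK·V²/2g = 0.6146 m
Total H_L = 33.42 + 0.6146 = 34.04 m

H_L ≈ 34.0 m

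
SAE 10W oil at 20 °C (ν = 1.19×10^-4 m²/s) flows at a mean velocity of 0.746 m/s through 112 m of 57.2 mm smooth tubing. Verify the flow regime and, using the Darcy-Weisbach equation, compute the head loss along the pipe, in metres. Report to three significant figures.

Re = VD/ν = 0.746·0.05720/1.19×10^-4 = 359 → laminar (Re < 2300)
f = 64/Re = 0.1785
h_f = f(L/D)V²/(2g) = 0.1785·(112/0.05720)·0.746²/(2·9.81) = 9.913 m

h_f ≈ 9.91 m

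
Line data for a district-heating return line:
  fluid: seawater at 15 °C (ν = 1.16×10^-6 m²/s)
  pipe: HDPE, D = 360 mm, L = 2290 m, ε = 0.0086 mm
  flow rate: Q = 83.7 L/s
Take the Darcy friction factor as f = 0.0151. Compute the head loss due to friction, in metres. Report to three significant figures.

h_f ≈ 3.31 m

V = 4Q/(πD²) = 4·0.0837/(π·0.360²) = 0.8223 m/s
h_f = f(L/D)V²/(2g) = 0.01510·(2290/0.360)·0.8223²/(2·9.81) = 3.310 m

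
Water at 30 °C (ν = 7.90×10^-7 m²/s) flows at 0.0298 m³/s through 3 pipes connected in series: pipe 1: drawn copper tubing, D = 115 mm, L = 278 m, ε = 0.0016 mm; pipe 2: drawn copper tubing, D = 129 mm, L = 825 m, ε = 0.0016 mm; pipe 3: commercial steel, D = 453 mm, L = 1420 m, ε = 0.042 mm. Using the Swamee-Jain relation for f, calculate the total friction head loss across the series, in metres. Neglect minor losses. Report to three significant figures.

H ≈ 37.7 m

Pipe 1: V = 2.869 m/s, Re = 4.18×10^5, ε/D = 1.39×10^-5, f = 0.01372, h_1 = f(L/D)V²/2g = 13.92 m
Pipe 2: V = 2.280 m/s, Re = 3.72×10^5, ε/D = 1.24×10^-5, f = 0.01398, h_2 = f(L/D)V²/2g = 23.68 m
Pipe 3: V = 0.1849 m/s, Re = 1.06×10^5, ε/D = 9.27×10^-5, f = 0.01821, h_3 = f(L/D)V²/2g = 0.09948 m
Series → Q common, losses add: H = Σh = 37.70 m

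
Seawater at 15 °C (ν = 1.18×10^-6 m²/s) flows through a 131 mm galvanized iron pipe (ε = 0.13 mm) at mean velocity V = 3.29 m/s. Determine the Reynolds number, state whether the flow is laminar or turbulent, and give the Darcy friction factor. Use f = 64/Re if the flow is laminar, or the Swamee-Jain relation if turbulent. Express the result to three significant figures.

Re ≈ 3.65×10^5; turbulent; f ≈ 0.0205

Re = VD/ν = 3.290·0.131/1.18×10^-6 = 3.65×10^5
Re > 4000 → turbulent; ε/D = 9.92×10^-4
Swamee-Jain: f = 0.02054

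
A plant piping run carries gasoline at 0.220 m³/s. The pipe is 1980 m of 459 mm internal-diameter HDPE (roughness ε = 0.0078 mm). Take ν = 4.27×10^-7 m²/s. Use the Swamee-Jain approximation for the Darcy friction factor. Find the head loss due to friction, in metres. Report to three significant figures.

h_f ≈ 4.45 m

V = 4Q/(πD²) = 4·0.220/(π·0.459²) = 1.330 m/s
Re = VD/ν = 1.330·0.459/4.27×10^-7 = 1.43×10^6 → turbulent
ε/D = 0.0078/459 = 1.70×10^-5
Swamee-Jain: f = 0.01144
h_f = f(L/D)V²/(2g) = 0.01144·(1980/0.459)·1.330²/(2·9.81) = 4.447 m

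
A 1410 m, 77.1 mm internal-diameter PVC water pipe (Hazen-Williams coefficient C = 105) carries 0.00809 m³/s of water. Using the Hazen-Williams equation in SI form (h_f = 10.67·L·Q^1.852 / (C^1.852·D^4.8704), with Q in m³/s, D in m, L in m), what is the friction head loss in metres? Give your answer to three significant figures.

h_f = 10.67·1410·0.00809^1.852 / (105^1.852·0.0771^4.8704) = 95.53 m

h_f ≈ 95.5 m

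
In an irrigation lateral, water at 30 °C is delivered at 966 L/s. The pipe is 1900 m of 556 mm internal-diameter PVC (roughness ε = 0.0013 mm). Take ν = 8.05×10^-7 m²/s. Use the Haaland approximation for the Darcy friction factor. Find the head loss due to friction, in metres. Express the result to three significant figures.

V = 4Q/(πD²) = 4·0.966/(π·0.556²) = 3.979 m/s
Re = VD/ν = 3.979·0.556/8.05×10^-7 = 2.75×10^6 → turbulent
ε/D = 0.0013/556 = 2.34×10^-6
Haaland: f = 0.009920
h_f = f(L/D)V²/(2g) = 0.009920·(1900/0.556)·3.979²/(2·9.81) = 27.35 m

h_f ≈ 27.3 m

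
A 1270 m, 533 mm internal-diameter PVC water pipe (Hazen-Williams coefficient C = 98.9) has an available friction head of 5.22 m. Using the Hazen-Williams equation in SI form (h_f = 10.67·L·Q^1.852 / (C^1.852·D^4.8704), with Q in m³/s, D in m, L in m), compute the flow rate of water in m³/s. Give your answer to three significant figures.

Rearranging: Q = [h_f·C^1.852·D^4.8704 / (10.67·L)]^(1/1.852)
Q = [5.22·98.9^1.852·0.533^4.8704 / (10.67·1270)]^0.540 = 0.2710 m³/s

Q ≈ 0.271 m³/s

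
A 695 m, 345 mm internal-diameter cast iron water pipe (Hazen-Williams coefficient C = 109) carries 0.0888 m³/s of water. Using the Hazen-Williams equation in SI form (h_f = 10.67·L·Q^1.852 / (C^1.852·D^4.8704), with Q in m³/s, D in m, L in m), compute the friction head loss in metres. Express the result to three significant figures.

h_f = 10.67·695·0.0888^1.852 / (109^1.852·0.345^4.8704) = 2.514 m

h_f ≈ 2.51 m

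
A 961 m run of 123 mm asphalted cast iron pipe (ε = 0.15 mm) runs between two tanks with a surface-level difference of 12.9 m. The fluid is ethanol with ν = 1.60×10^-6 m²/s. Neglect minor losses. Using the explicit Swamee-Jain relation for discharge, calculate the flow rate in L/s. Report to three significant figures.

Q ≈ 14.1 L/s

Swamee-Jain (Type II): Q = -0.965·√(gD⁵h_f/L)·ln[ε/(3.7D) + √(3.17ν²L/(gD³h_f))]
√(gD⁵h_f/L) = √(9.81·0.123⁵·12.9/961) = 0.001925
ε/(3.7D) = 3.30×10^-4; √(3.17ν²L/(gD³h_f)) = 1.82×10^-4
Q = -0.965·0.001925·ln(5.116×10^-4) = 0.01408 m³/s
Check: V = 1.18 m/s, Re = 9.11×10^4, f = 0.02326, h_f = 13.0 m ≈ 12.9 m ✓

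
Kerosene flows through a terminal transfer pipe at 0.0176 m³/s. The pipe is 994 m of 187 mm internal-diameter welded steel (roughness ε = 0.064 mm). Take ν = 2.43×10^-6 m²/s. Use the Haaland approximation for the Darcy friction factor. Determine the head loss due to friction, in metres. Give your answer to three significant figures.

h_f ≈ 2.43 m

V = 4Q/(πD²) = 4·0.0176/(π·0.187²) = 0.6408 m/s
Re = VD/ν = 0.6408·0.187/2.43×10^-6 = 4.93×10^4 → turbulent
ε/D = 0.064/187 = 3.42×10^-4
Haaland: f = 0.02181
h_f = f(L/D)V²/(2g) = 0.02181·(994/0.187)·0.6408²/(2·9.81) = 2.427 m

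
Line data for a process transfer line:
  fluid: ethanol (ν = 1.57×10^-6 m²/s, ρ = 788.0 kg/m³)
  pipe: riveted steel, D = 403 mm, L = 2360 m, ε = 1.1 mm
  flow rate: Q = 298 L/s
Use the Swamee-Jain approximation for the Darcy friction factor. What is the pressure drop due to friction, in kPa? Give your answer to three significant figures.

V = 4Q/(πD²) = 4·0.298/(π·0.403²) = 2.336 m/s
Re = VD/ν = 2.336·0.403/1.57×10^-6 = 6.00×10^5 → turbulent
ε/D = 1.1/403 = 0.00273
Swamee-Jain: f = 0.02583
h_f = f(L/D)V²/(2g) = 0.02583·(2360/0.403)·2.336²/(2·9.81) = 42.07 m
Δp = ρg·h_f = 788.0·9.81·42.07 = 325.2 kPa

Δp ≈ 325 kPa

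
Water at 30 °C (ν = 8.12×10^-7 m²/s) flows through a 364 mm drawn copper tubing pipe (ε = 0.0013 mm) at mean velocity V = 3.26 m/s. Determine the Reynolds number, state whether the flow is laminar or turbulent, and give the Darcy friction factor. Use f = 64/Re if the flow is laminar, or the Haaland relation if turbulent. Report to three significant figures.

Re ≈ 1.46×10^6; turbulent; f ≈ 0.0110

Re = VD/ν = 3.260·0.364/8.12×10^-7 = 1.46×10^6
Re > 4000 → turbulent; ε/D = 3.57×10^-6
Haaland: f = 0.01096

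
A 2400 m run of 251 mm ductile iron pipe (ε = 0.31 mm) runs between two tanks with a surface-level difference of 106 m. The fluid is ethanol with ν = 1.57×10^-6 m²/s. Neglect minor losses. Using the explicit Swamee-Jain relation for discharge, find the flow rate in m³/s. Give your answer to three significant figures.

Q ≈ 0.159 m³/s

Swamee-Jain (Type II): Q = -0.965·√(gD⁵h_f/L)·ln[ε/(3.7D) + √(3.17ν²L/(gD³h_f))]
√(gD⁵h_f/L) = √(9.81·0.251⁵·106/2400) = 0.02078
ε/(3.7D) = 3.34×10^-4; √(3.17ν²L/(gD³h_f)) = 3.38×10^-5
Q = -0.965·0.02078·ln(3.676×10^-4) = 0.1586 m³/s
Check: V = 3.20 m/s, Re = 5.12×10^5, f = 0.02131, h_f = 107 m ≈ 106 m ✓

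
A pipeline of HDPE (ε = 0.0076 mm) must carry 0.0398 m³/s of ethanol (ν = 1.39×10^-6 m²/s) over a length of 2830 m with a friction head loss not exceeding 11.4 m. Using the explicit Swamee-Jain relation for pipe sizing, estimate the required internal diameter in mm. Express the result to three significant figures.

Swamee-Jain (Type III): D = 0.66·[ε^1.25·(LQ²/(gh_f))^4.75 + ν·Q^9.4·(L/(gh_f))^5.2]^0.04
LQ²/(gh_f) = 0.04008; L/(gh_f) = 25.31
Term 1 = ε^1.25·(…)^4.75 = 9.23×10^-14; Term 2 = ν·Q^9.4·(…)^5.2 = 1.90×10^-12
D = 0.66·(9.23×10^-14 + 1.90×10^-12)^0.04 = 0.2247 m = 225 mm
Check: V = 1.00 m/s, Re = 1.62×10^5, f = 0.01646, h_f = 10.7 m ≈ 11.4 m ✓

D ≈ 225 mm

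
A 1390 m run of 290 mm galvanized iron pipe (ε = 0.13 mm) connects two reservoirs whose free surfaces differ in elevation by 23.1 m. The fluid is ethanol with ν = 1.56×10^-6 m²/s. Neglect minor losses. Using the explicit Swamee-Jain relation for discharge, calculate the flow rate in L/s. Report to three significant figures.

Q ≈ 154 L/s

Swamee-Jain (Type II): Q = -0.965·√(gD⁵h_f/L)·ln[ε/(3.7D) + √(3.17ν²L/(gD³h_f))]
√(gD⁵h_f/L) = √(9.81·0.290⁵·23.1/1390) = 0.01829
ε/(3.7D) = 1.21×10^-4; √(3.17ν²L/(gD³h_f)) = 4.40×10^-5
Q = -0.965·0.01829·ln(1.652×10^-4) = 0.1537 m³/s
Check: V = 2.33 m/s, Re = 4.32×10^5, f = 0.01759, h_f = 23.3 m ≈ 23.1 m ✓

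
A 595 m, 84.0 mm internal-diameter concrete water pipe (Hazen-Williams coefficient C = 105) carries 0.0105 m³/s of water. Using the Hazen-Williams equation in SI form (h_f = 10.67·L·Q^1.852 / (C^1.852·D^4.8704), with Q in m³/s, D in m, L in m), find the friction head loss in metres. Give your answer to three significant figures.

h_f = 10.67·595·0.0105^1.852 / (105^1.852·0.0840^4.8704) = 43.04 m

h_f ≈ 43.0 m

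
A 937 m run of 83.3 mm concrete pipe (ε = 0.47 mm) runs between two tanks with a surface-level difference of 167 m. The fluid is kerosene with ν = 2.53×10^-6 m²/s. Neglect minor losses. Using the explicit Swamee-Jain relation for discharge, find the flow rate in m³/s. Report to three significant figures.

Q ≈ 0.0163 m³/s

Swamee-Jain (Type II): Q = -0.965·√(gD⁵h_f/L)·ln[ε/(3.7D) + √(3.17ν²L/(gD³h_f))]
√(gD⁵h_f/L) = √(9.81·0.0833⁵·167/937) = 0.002648
ε/(3.7D) = 0.00152; √(3.17ν²L/(gD³h_f)) = 1.42×10^-4
Q = -0.965·0.002648·ln(0.001667) = 0.01635 m³/s
Check: V = 3.00 m/s, Re = 9.88×10^4, f = 0.03264, h_f = 168 m ≈ 167 m ✓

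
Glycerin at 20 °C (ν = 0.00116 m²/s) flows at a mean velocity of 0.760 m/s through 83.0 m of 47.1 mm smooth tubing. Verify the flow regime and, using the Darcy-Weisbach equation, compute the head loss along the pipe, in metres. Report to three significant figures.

Re = VD/ν = 0.760·0.04710/0.00116 = 30.9 → laminar (Re < 2300)
f = 64/Re = 2.074
h_f = f(L/D)V²/(2g) = 2.074·(83.0/0.04710)·0.760²/(2·9.81) = 107.6 m

h_f ≈ 108 m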